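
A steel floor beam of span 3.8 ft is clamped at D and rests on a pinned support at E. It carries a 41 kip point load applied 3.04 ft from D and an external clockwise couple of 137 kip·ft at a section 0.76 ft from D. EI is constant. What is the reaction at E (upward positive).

R_E = 48.33 kip

Choose R_E as the redundant. The primary structure is the cantilever fixed at D.
Free-end deflection of the primary structure under the applied loading (downward +):
  point load 41 at a = 3.04: Pa²(3L − a)/(6EI) = 527.9/EI
  clockwise couple 137 at a = 0.76: M₀a(2L − a)/(2EI) = 356.1/EI
  δ_0 = 884/EI
Tip deflection under a unit load at E: L³/(3EI) = 18.29/EI.
The prop prevents deflection at E: R_E = δ_0/δ_{EE} = 884/18.29 = 48.33 kip.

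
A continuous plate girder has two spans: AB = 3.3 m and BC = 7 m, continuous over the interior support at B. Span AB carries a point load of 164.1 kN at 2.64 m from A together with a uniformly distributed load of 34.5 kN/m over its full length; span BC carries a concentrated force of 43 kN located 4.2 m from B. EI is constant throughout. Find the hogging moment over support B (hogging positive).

M_B = 74.4 kN·m

Release continuity at B by inserting a hinge; the redundant is the internal moment M_B. The primary structure is two simply-supported spans AB and BC.
Rotations at B on the released spans (each span's end-slope, ×1/EI):
  span AB: point load 164.1 at a = 2.64: Pab(L + a)/(6LEI) = 85.78/EI
  span AB: UDL 34.5: wL³/(24EI) = 51.66/EI
  span BC: point load 43 at a = 4.2: Pab(L + b)/(6LEI) = 118/EI
  relative rotation θ_0 = (137.4 + 118)/EI = 255.4/EI
A unit hogging moment at B produces rotation L₁/(3EI) + L₂/(3EI) = 3.433/EI.
Compatibility: M_B·(L₁+L₂)/(3EI) = θ_0, giving M_B = 74.4 kN·m (hogging).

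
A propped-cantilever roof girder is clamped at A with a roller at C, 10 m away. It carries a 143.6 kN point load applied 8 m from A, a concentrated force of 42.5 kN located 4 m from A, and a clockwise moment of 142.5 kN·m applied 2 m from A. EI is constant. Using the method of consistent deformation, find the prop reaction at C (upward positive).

Release the roller at C. Primary structure: cantilever fixed at A.
Deflection at C on the released cantilever, summing each load's contribution:
  point load 143.6 at a = 8: Pa²(3L − a)/(6EI) = 33698/EI
  point load 42.5 at a = 4: Pa²(3L − a)/(6EI) = 2947/EI
  clockwise couple 142.5 at a = 2: M₀a(2L − a)/(2EI) = 2565/EI
  δ_0 = 39210/EI
Flexibility coefficient — unit upward force at C: δ_{CC} = L³/(3EI) = 333.3/EI.
The prop prevents deflection at C: R_C = δ_0/δ_{CC} = 39210/333.3 = 117.6 kN.

R_C = 117.6 kN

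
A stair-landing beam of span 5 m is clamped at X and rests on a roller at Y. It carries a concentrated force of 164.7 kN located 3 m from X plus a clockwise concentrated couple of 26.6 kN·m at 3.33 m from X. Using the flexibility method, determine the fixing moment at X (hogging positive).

M_X = 129.5 kN·m

Take the reaction at Y as the redundant and release it; the primary structure is a cantilever fixed at X.
Downward deflection at the released point Y due to the loads:
  point load 164.7 at a = 3: Pa²(3L − a)/(6EI) = 2965/EI
  clockwise couple 26.6 at a = 3.33: M₀a(2L − a)/(2EI) = 295.4/EI
  δ_0 = 3260/EI
Tip deflection under a unit load at Y: L³/(3EI) = 41.67/EI.
Compatibility at Y: δ_0 − R_Y·δ_{YY} = 0, so R_Y = 3260/41.67 = 78.24 kN.
Moment equilibrium about X: M_X = Σ(load moments about X) − R_Y·L = 520.7 − 78.24×5 = 129.5 kN·m.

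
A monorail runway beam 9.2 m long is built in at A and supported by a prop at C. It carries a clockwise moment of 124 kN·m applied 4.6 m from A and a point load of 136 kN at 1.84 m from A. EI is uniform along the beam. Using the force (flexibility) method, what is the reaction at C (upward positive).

Choose R_C as the redundant. The primary structure is the cantilever fixed at A.
Free-end deflection of the primary structure under the applied loading (downward +):
  clockwise couple 124 at a = 4.6: M₀a(2L − a)/(2EI) = 3936/EI
  point load 136 at a = 1.84: Pa²(3L − a)/(6EI) = 1977/EI
  δ_0 = 5913/EI
Tip deflection under a unit load at C: L³/(3EI) = 259.6/EI.
Compatibility at C: δ_0 − R_C·δ_{CC} = 0, so R_C = 5913/259.6 = 22.78 kN.

R_C = 22.78 kN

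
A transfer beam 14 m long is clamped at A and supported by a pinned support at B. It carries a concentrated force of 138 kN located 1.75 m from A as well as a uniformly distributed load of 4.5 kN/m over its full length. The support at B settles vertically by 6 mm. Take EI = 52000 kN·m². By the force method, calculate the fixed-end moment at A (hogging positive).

Remove the prop at B; the released (primary) structure is a cantilever built in at A.
Free-end deflection of the primary structure under the applied loading (downward +):
  point load 138 at a = 1.75: Pa²(3L − a)/(6EI) = 2835/EI
  UDL 4.5: wL⁴/(8EI) = 21609/EI
  δ_0 = 24444/EI
Flexibility coefficient — unit upward force at B: δ_{BB} = L³/(3EI) = 914.7/EI.
With EI = 52000 kN·m²: δ_0 = 0.47008 m and δ_{BB} = 0.01759 m/kN.
Compatibility — the beam at B must follow the support down by 0.006 m: δ_0 − R_B·δ_{BB} = 0.006, so R_B = (0.47008 − 0.006)/0.01759 = 26.38 kN.
Moment equilibrium about A: M_A = Σ(load moments about A) − R_B·L = 682.5 − 26.38×14 = 313.1 kN·m.

M_A = 313.1 kN·m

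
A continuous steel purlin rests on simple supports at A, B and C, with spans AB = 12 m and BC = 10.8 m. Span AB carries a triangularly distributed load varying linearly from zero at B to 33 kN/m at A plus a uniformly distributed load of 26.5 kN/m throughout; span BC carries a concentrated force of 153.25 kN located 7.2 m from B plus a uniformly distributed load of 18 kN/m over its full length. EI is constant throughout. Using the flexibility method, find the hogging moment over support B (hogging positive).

Take M_B as the redundant. Released structure: two simple spans AB and BC with a hinge at B.
End slopes at the hinge B, treating each span as simply supported:
  span AB: triangular load, peak 33: 7w₀L³/(360EI) = 1109/EI
  span AB: UDL 26.5: wL³/(24EI) = 1908/EI
  span BC: point load 153.25 at a = 7.2: Pab(L + b)/(6LEI) = 882.7/EI
  span BC: UDL 18: wL³/(24EI) = 944.8/EI
  relative rotation θ_0 = (3017 + 1828)/EI = 4844/EI
A unit hogging moment at B produces rotation L₁/(3EI) + L₂/(3EI) = 7.6/EI.
Slope continuity at B: θ_0 = M_B·7.6/EI, so M_B = 4844/7.6 = 637.4 kN·m (hogging).

M_B = 637.4 kN·m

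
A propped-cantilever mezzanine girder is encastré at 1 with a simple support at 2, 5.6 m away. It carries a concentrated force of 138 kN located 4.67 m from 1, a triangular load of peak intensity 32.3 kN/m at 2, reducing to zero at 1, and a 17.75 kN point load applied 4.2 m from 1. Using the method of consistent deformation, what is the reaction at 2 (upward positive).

R_2 = 164.9 kN

Take the reaction at 2 as the redundant and release it; the primary structure is a cantilever fixed at 1.
Deflection at 2 on the released cantilever, summing each load's contribution:
  point load 138 at a = 4.67: Pa²(3L − a)/(6EI) = 6084/EI
  triangular load, peak 32.3 at the free end: 11w₀L⁴/(120EI) = 2912/EI
  point load 17.75 at a = 4.2: Pa²(3L − a)/(6EI) = 657.5/EI
  δ_0 = 9654/EI
Flexibility coefficient — unit upward force at 2: δ_{22} = L³/(3EI) = 58.54/EI.
Compatibility at 2: δ_0 − R_2·δ_{22} = 0, so R_2 = 9654/58.54 = 164.9 kN.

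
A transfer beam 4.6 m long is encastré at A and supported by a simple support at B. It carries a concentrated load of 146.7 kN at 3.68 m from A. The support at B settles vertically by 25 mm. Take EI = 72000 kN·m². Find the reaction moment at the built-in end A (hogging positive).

M_A = 320 kN·m

Take the reaction at B as the redundant and release it; the primary structure is a cantilever fixed at A.
Deflection at B on the released cantilever, summing each load's contribution:
  point load 146.7 at a = 3.68: Pa²(3L − a)/(6EI) = 3351/EI
Flexibility coefficient — unit upward force at B: δ_{BB} = L³/(3EI) = 32.45/EI.
With EI = 72000 kN·m²: δ_0 = 0.04654 m and δ_{BB} = 0.000451 m/kN.
Compatibility — the beam at B must follow the support down by 0.025 m: δ_0 − R_B·δ_{BB} = 0.025, so R_B = (0.04654 − 0.025)/0.000451 = 47.8 kN.
Moment equilibrium about A: M_A = Σ(load moments about A) − R_B·L = 539.9 − 47.8×4.6 = 320 kN·m.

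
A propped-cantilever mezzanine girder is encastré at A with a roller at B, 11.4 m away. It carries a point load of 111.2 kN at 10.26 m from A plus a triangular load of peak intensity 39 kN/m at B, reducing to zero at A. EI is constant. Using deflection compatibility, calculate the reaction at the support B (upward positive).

R_B = 216.8 kN

Take the reaction at B as the redundant and release it; the primary structure is a cantilever fixed at A.
Primary-structure tip deflection at B by superposition:
  point load 111.2 at a = 10.26: Pa²(3L − a)/(6EI) = 46706/EI
  triangular load, peak 39 at the free end: 11w₀L⁴/(120EI) = 60380/EI
  δ_0 = 107086/EI
Flexibility coefficient — unit upward force at B: δ_{BB} = L³/(3EI) = 493.8/EI.
Compatibility at B: δ_0 − R_B·δ_{BB} = 0, so R_B = 107086/493.8 = 216.8 kN.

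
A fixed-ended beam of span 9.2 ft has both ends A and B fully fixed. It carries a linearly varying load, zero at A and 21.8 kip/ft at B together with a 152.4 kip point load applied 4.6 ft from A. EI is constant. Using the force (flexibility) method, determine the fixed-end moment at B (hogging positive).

Release both end moments; the primary structure is a simply-supported span AB with redundants M_A and M_B.
End rotations of the released simple span under the applied load (×1/EI):
  at A: triangular load, peak 21.8: 7w₀L³/(360EI) = 330.1/EI
  at B: triangular load, peak 21.8: w₀L³/(45EI) = 377.2/EI
  at A: point load 152.4 at a = 4.6: Pab(L + b)/(6LEI) = 806.2/EI
  at B: point load 152.4 at a = 4.6: Pab(L + a)/(6LEI) = 806.2/EI
  θ_A0 = 1136/EI,  θ_B0 = 1183/EI
Flexibility coefficients: a unit moment at one end gives L/(3EI) there and L/(6EI) at the far end, so f₁₁ = f₂₂ = 3.067/EI and f₁₂ = f₂₁ = 1.533/EI.
Compatibility — zero rotation at each built-in end:
  3.067 M_A + 1.533 M_B = 1136
  1.533 M_A + 3.067 M_B = 1183
Solving the pair gives M_A = 236.8 kip·ft and M_B = 267.5 kip·ft (hogging).

M_B = 267.5 kip·ft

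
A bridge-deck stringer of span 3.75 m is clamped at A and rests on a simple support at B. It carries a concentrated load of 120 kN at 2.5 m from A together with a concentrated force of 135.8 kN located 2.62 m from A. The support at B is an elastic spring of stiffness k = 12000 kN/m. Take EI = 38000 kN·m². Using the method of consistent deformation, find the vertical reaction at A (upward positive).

Remove the prop at B; the released (primary) structure is a cantilever built in at A.
Deflection at B on the released cantilever, summing each load's contribution:
  point load 120 at a = 2.5: Pa²(3L − a)/(6EI) = 1094/EI
  point load 135.8 at a = 2.62: Pa²(3L − a)/(6EI) = 1341/EI
  δ_0 = 2435/EI
Flexibility coefficient — unit upward force at B: δ_{BB} = L³/(3EI) = 17.58/EI.
With EI = 38000 kN·m²: δ_0 = 0.064067 m and δ_{BB} = 0.000463 m/kN.
Compatibility — the spring shortens by R_B/k under the reaction it provides: δ_0 − R_B·δ_{BB} = R_B/k. With 1/k = 0.000083 m/kN, R_B = δ_0 / (δ_{BB} + 1/k) = 0.064067 / (0.000463 + 0.000083) = 117.4 kN.
Vertical equilibrium: R_A = ΣP − R_B = 255.8 − 117.4 = 138.4 kN.

R_A = 138.4 kN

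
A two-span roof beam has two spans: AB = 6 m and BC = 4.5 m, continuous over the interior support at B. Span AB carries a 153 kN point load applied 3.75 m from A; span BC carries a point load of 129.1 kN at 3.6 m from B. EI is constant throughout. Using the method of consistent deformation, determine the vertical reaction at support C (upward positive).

R_C = 75.77 kN

Insert a hinge at B; M_B is the redundant, and each span becomes simply supported.
End slopes at the hinge B, treating each span as simply supported:
  span AB: point load 153 at a = 3.75: Pab(L + a)/(6LEI) = 349.6/EI
  span BC: point load 129.1 at a = 3.6: Pab(L + b)/(6LEI) = 83.66/EI
  relative rotation θ_0 = (349.6 + 83.66)/EI = 433.3/EI
A unit hogging moment at B produces rotation L₁/(3EI) + L₂/(3EI) = 3.5/EI.
Slope continuity at B: θ_0 = M_B·3.5/EI, so M_B = 433.3/3.5 = 123.8 kN·m (hogging).
Span BC, ΣM about C: R_B^{BC}·4.5 = 116.2 + 123.8, so R_B^{BC} = 53.33 kN and R_C = 129.1 − 53.33 = 75.77 kN.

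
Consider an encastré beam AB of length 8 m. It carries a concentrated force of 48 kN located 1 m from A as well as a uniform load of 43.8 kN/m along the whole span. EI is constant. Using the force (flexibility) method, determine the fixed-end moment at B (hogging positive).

M_B = 238.8 kN·m

Take the two fixed-end moments M_A, M_B as redundants; the released structure is the simple span AB.
On the primary (simply-supported) span, the end slopes from the loading are:
  at A: point load 48 at a = 1: Pab(L + b)/(6LEI) = 105/EI
  at B: point load 48 at a = 1: Pab(L + a)/(6LEI) = 63/EI
  at A: UDL 43.8: wL³/(24EI) = 934.4/EI
  at B: UDL 43.8: wL³/(24EI) = 934.4/EI
  θ_A0 = 1039/EI,  θ_B0 = 997.4/EI
Flexibility coefficients: a unit moment at one end gives L/(3EI) there and L/(6EI) at the far end, so f₁₁ = f₂₂ = 2.667/EI and f₁₂ = f₂₁ = 1.333/EI.
Compatibility — zero rotation at each built-in end:
  2.667 M_A + 1.333 M_B = 1039
  1.333 M_A + 2.667 M_B = 997.4
Solving the pair gives M_A = 270.4 kN·m and M_B = 238.8 kN·m (hogging).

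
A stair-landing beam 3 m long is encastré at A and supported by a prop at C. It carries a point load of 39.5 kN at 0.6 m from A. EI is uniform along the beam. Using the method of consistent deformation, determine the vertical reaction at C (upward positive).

R_C = 2.212 kN

Remove the prop at C; the released (primary) structure is a cantilever built in at A.
Free-end deflection of the primary structure under the applied loading (downward +):
  point load 39.5 at a = 0.6: Pa²(3L − a)/(6EI) = 19.91/EI
Tip deflection under a unit load at C: L³/(3EI) = 9/EI.
The prop prevents deflection at C: R_C = δ_0/δ_{CC} = 19.91/9 = 2.212 kN.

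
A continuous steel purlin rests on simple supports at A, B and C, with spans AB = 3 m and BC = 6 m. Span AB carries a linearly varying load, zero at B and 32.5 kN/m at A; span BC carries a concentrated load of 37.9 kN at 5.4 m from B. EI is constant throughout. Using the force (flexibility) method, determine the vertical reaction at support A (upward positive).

R_A = 28.1 kN

Take M_B as the redundant. Released structure: two simple spans AB and BC with a hinge at B.
Rotations at B on the released spans (each span's end-slope, ×1/EI):
  span AB: triangular load, peak 32.5: 7w₀L³/(360EI) = 17.06/EI
  span BC: point load 37.9 at a = 5.4: Pab(L + b)/(6LEI) = 22.51/EI
  relative rotation θ_0 = (17.06 + 22.51)/EI = 39.58/EI
A unit hogging moment at B produces rotation L₁/(3EI) + L₂/(3EI) = 3/EI.
Compatibility: M_B·(L₁+L₂)/(3EI) = θ_0, giving M_B = 13.19 kN·m (hogging).
Span AB, ΣM about A with M_B applied at B: R_B^{AB}·3 = 48.75 + 13.19, so R_B^{AB} = 20.65 kN and R_A = 48.75 − 20.65 = 28.1 kN.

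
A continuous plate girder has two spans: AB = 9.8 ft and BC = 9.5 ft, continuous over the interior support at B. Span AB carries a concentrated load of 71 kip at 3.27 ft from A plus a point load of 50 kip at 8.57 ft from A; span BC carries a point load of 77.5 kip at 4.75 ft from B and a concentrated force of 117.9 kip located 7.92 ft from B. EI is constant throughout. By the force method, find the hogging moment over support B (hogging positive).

Take M_B as the redundant. Released structure: two simple spans AB and BC with a hinge at B.
End slopes at the hinge B, treating each span as simply supported:
  span AB: point load 71 at a = 3.27: Pab(L + a)/(6LEI) = 337/EI
  span AB: point load 50 at a = 8.57: Pab(L + a)/(6LEI) = 164.7/EI
  span BC: point load 77.5 at a = 4.75: Pab(L + b)/(6LEI) = 437.1/EI
  span BC: point load 117.9 at a = 7.92: Pab(L + b)/(6LEI) = 286.8/EI
  relative rotation θ_0 = (501.7 + 723.9)/EI = 1226/EI
A unit hogging moment at B produces rotation L₁/(3EI) + L₂/(3EI) = 6.433/EI.
Slope continuity at B: θ_0 = M_B·6.433/EI, so M_B = 1226/6.433 = 190.5 kip·ft (hogging).

M_B = 190.5 kip·ft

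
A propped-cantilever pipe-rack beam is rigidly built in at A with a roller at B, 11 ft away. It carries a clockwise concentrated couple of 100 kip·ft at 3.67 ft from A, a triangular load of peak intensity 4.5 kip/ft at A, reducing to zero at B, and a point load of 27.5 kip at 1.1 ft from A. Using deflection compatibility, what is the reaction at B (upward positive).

R_B = 12.93 kip

Remove the prop at B; the released (primary) structure is a cantilever built in at A.
Downward deflection at the released point B due to the loads:
  clockwise couple 100 at a = 3.67: M₀a(2L − a)/(2EI) = 3364/EI
  triangular load, peak 4.5 at the fixed end: w₀L⁴/(30EI) = 2196/EI
  point load 27.5 at a = 1.1: Pa²(3L − a)/(6EI) = 176.9/EI
  δ_0 = 5737/EI
Flexibility coefficient — unit upward force at B: δ_{BB} = L³/(3EI) = 443.7/EI.
The prop prevents deflection at B: R_B = δ_0/δ_{BB} = 5737/443.7 = 12.93 kip.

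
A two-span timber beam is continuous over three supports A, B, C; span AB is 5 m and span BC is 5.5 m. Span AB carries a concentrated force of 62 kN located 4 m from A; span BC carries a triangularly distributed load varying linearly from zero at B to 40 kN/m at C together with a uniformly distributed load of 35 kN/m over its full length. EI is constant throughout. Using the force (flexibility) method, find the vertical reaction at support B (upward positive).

R_B = 231.2 kN

Release continuity at B by inserting a hinge; the redundant is the internal moment M_B. The primary structure is two simply-supported spans AB and BC.
Discontinuity in slope at B on the released structure — sum the simple-span end rotations:
  span AB: point load 62 at a = 4: Pab(L + a)/(6LEI) = 74.4/EI
  span BC: triangular load, peak 40: 7w₀L³/(360EI) = 129.4/EI
  span BC: UDL 35: wL³/(24EI) = 242.6/EI
  relative rotation θ_0 = (74.4 + 372)/EI = 446.4/EI
A unit hogging moment at B produces rotation L₁/(3EI) + L₂/(3EI) = 3.5/EI.
Slope continuity at B: θ_0 = M_B·3.5/EI, so M_B = 446.4/3.5 = 127.6 kN·m (hogging).
Span AB, ΣM about A with M_B applied at B: R_B^{AB}·5 = 248 + 127.6, so R_B^{AB} = 75.11 kN and R_A = 62 − 75.11 = -13.11 kN.
Span BC, ΣM about C: R_B^{BC}·5.5 = 731 + 127.6, so R_B^{BC} = 156.1 kN and R_C = 302.5 − 156.1 = 146.4 kN.
R_B = 75.11 + 156.1 = 231.2 kN.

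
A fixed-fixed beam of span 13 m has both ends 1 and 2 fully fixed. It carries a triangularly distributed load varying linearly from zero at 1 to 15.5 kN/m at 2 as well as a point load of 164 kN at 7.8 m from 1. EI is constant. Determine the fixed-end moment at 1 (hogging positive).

M_1 = 292 kN·m

Release both end moments; the primary structure is a simply-supported span 12 with redundants M_1 and M_2.
On the primary (simply-supported) span, the end slopes from the loading are:
  at 1: triangular load, peak 15.5: 7w₀L³/(360EI) = 662.2/EI
  at 2: triangular load, peak 15.5: w₀L³/(45EI) = 756.7/EI
  at 1: point load 164 at a = 7.8: Pab(L + b)/(6LEI) = 1552/EI
  at 2: point load 164 at a = 7.8: Pab(L + a)/(6LEI) = 1774/EI
  θ_10 = 2214/EI,  θ_20 = 2531/EI
Flexibility coefficients: a unit moment at one end gives L/(3EI) there and L/(6EI) at the far end, so f₁₁ = f₂₂ = 4.333/EI and f₁₂ = f₂₁ = 2.167/EI.
Compatibility — zero rotation at each built-in end:
  4.333 M_1 + 2.167 M_2 = 2214
  2.167 M_1 + 4.333 M_2 = 2531
Solving the pair gives M_1 = 292 kN·m and M_2 = 438 kN·m (hogging).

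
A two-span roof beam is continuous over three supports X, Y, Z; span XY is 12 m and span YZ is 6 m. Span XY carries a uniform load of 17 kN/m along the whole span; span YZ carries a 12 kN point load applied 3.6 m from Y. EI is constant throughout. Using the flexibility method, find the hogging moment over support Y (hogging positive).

M_Y = 208 kN·m

Take M_Y as the redundant. Released structure: two simple spans XY and YZ with a hinge at Y.
Discontinuity in slope at Y on the released structure — sum the simple-span end rotations:
  span XY: UDL 17: wL³/(24EI) = 1224/EI
  span YZ: point load 12 at a = 3.6: Pab(L + b)/(6LEI) = 24.19/EI
  relative rotation θ_0 = (1224 + 24.19)/EI = 1248/EI
A unit hogging moment at Y produces rotation L₁/(3EI) + L₂/(3EI) = 6/EI.
Compatibility: M_Y·(L₁+L₂)/(3EI) = θ_0, giving M_Y = 208 kN·m (hogging).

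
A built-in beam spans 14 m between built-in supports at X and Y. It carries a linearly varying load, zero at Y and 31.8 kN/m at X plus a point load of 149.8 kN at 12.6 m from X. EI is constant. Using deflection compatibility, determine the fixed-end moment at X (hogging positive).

M_X = 330.5 kN·m

Take the two fixed-end moments M_X, M_Y as redundants; the released structure is the simple span XY.
Simple-span end rotations at X and Y under the given loads:
  at X: triangular load, peak 31.8: w₀L³/(45EI) = 1939/EI
  at Y: triangular load, peak 31.8: 7w₀L³/(360EI) = 1697/EI
  at X: point load 149.8 at a = 12.6: Pab(L + b)/(6LEI) = 484.5/EI
  at Y: point load 149.8 at a = 12.6: Pab(L + a)/(6LEI) = 836.8/EI
  θ_X0 = 2424/EI,  θ_Y0 = 2533/EI
Flexibility coefficients: a unit moment at one end gives L/(3EI) there and L/(6EI) at the far end, so f₁₁ = f₂₂ = 4.667/EI and f₁₂ = f₂₁ = 2.333/EI.
Compatibility — zero rotation at each built-in end:
  4.667 M_X + 2.333 M_Y = 2424
  2.333 M_X + 4.667 M_Y = 2533
Solving the pair gives M_X = 330.5 kN·m and M_Y = 377.6 kN·m (hogging).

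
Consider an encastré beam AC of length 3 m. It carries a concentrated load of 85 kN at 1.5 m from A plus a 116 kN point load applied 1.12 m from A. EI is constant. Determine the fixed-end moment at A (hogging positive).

M_A = 82.9 kN·m

Take the two fixed-end moments M_A, M_C as redundants; the released structure is the simple span AC.
On the primary (simply-supported) span, the end slopes from the loading are:
  at A: point load 85 at a = 1.5: Pab(L + b)/(6LEI) = 47.81/EI
  at C: point load 85 at a = 1.5: Pab(L + a)/(6LEI) = 47.81/EI
  at A: point load 116 at a = 1.12: Pab(L + b)/(6LEI) = 66.22/EI
  at C: point load 116 at a = 1.12: Pab(L + a)/(6LEI) = 55.91/EI
  θ_A0 = 114/EI,  θ_C0 = 103.7/EI
Flexibility coefficients: a unit moment at one end gives L/(3EI) there and L/(6EI) at the far end, so f₁₁ = f₂₂ = 1/EI and f₁₂ = f₂₁ = 0.5/EI.
Compatibility — zero rotation at each built-in end:
  1 M_A + 0.5 M_C = 114
  0.5 M_A + 1 M_C = 103.7
Solving the pair gives M_A = 82.9 kN·m and M_C = 62.27 kN·m (hogging).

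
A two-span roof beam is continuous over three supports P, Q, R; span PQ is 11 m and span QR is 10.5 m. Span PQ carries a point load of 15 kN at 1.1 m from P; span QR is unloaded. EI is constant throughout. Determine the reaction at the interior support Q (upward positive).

Take M_Q as the redundant. Released structure: two simple spans PQ and QR with a hinge at Q.
Rotations at Q on the released spans (each span's end-slope, ×1/EI):
  span PQ: point load 15 at a = 1.1: Pab(L + a)/(6LEI) = 29.95/EI
  relative rotation θ_0 = (29.95 + 0)/EI = 29.95/EI
A unit hogging moment at Q produces rotation L₁/(3EI) + L₂/(3EI) = 7.167/EI.
Slope continuity at Q: θ_0 = M_Q·7.167/EI, so M_Q = 29.95/7.167 = 4.179 kN·m (hogging).
Span PQ, ΣM about P with M_Q applied at Q: R_Q^{PQ}·11 = 16.5 + 4.179, so R_Q^{PQ} = 1.88 kN and R_P = 15 − 1.88 = 13.12 kN.
Span QR, ΣM about R: R_Q^{QR}·10.5 = 0 + 4.179, so R_Q^{QR} = 0.398 kN and R_R = 0 − 0.398 = -0.398 kN.
R_Q = 1.88 + 0.398 = 2.278 kN.

R_Q = 2.278 kN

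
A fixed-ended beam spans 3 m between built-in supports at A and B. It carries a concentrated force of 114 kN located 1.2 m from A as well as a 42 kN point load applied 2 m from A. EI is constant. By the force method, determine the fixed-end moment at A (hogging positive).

Release both end moments; the primary structure is a simply-supported span AB with redundants M_A and M_B.
Simple-span end rotations at A and B under the given loads:
  at A: point load 114 at a = 1.2: Pab(L + b)/(6LEI) = 65.66/EI
  at B: point load 114 at a = 1.2: Pab(L + a)/(6LEI) = 57.46/EI
  at A: point load 42 at a = 2: Pab(L + b)/(6LEI) = 18.67/EI
  at B: point load 42 at a = 2: Pab(L + a)/(6LEI) = 23.33/EI
  θ_A0 = 84.33/EI,  θ_B0 = 80.79/EI
Flexibility coefficients: a unit moment at one end gives L/(3EI) there and L/(6EI) at the far end, so f₁₁ = f₂₂ = 1/EI and f₁₂ = f₂₁ = 0.5/EI.
Compatibility — zero rotation at each built-in end:
  1 M_A + 0.5 M_B = 84.33
  0.5 M_A + 1 M_B = 80.79
Solving the pair gives M_A = 58.58 kN·m and M_B = 51.5 kN·m (hogging).

M_A = 58.58 kN·m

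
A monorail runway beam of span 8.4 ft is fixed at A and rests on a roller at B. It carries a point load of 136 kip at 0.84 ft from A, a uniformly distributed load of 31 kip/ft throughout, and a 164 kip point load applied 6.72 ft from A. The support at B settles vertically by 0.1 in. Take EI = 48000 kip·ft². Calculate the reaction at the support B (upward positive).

Release the roller at B. Primary structure: cantilever fixed at A.
Downward deflection at the released point B due to the loads:
  point load 136 at a = 0.84: Pa²(3L − a)/(6EI) = 389.6/EI
  UDL 31: wL⁴/(8EI) = 19293/EI
  point load 164 at a = 6.72: Pa²(3L − a)/(6EI) = 22810/EI
  δ_0 = 42493/EI
Tip deflection under a unit load at B: L³/(3EI) = 197.6/EI.
With EI = 48000 kip·ft²: δ_0 = 0.88526 ft and δ_{BB} = 0.004116 ft/kip.
Compatibility — the beam at B must follow the support down by 0.008333 ft: δ_0 − R_B·δ_{BB} = 0.008333, so R_B = (0.88526 − 0.008333)/0.004116 = 213.1 kip.

R_B = 213.1 kip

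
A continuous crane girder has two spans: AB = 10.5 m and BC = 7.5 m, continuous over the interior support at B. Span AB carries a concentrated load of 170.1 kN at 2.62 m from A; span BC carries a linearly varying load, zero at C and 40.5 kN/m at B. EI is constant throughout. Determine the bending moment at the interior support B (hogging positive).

Release continuity at B by inserting a hinge; the redundant is the internal moment M_B. The primary structure is two simply-supported spans AB and BC.
Rotations at B on the released spans (each span's end-slope, ×1/EI):
  span AB: point load 170.1 at a = 2.62: Pab(L + a)/(6LEI) = 731.3/EI
  span BC: triangular load, peak 40.5: w₀L³/(45EI) = 379.7/EI
  relative rotation θ_0 = (731.3 + 379.7)/EI = 1111/EI
A unit hogging moment at B produces rotation L₁/(3EI) + L₂/(3EI) = 6/EI.
Slope continuity at B: θ_0 = M_B·6/EI, so M_B = 1111/6 = 185.2 kN·m (hogging).

M_B = 185.2 kN·m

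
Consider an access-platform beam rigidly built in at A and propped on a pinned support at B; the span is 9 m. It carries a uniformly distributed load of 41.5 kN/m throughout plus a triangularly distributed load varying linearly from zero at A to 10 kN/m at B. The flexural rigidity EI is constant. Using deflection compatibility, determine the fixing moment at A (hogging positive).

Release the roller at B. Primary structure: cantilever fixed at A.
Deflection at B on the released cantilever, summing each load's contribution:
  UDL 41.5: wL⁴/(8EI) = 34035/EI
  triangular load, peak 10 at the free end: 11w₀L⁴/(120EI) = 6014/EI
  δ_0 = 40049/EI
Tip deflection under a unit load at B: L³/(3EI) = 243/EI.
Compatibility at B: δ_0 − R_B·δ_{BB} = 0, so R_B = 40049/243 = 164.8 kN.
Moment equilibrium about A: M_A = Σ(load moments about A) − R_B·L = 1951 − 164.8×9 = 467.4 kN·m.

M_A = 467.4 kN·m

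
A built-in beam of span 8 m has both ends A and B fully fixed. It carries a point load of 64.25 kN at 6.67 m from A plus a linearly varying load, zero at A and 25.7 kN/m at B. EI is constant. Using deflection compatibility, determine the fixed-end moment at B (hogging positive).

Take the two fixed-end moments M_A, M_B as redundants; the released structure is the simple span AB.
On the primary (simply-supported) span, the end slopes from the loading are:
  at A: point load 64.25 at a = 6.67: Pab(L + b)/(6LEI) = 110.8/EI
  at B: point load 64.25 at a = 6.67: Pab(L + a)/(6LEI) = 174.2/EI
  at A: triangular load, peak 25.7: 7w₀L³/(360EI) = 255.9/EI
  at B: triangular load, peak 25.7: w₀L³/(45EI) = 292.4/EI
  θ_A0 = 366.6/EI,  θ_B0 = 466.6/EI
Flexibility coefficients: a unit moment at one end gives L/(3EI) there and L/(6EI) at the far end, so f₁₁ = f₂₂ = 2.667/EI and f₁₂ = f₂₁ = 1.333/EI.
Compatibility — zero rotation at each built-in end:
  2.667 M_A + 1.333 M_B = 366.6
  1.333 M_A + 2.667 M_B = 466.6
Solving the pair gives M_A = 66.67 kN·m and M_B = 141.6 kN·m (hogging).

M_B = 141.6 kN·m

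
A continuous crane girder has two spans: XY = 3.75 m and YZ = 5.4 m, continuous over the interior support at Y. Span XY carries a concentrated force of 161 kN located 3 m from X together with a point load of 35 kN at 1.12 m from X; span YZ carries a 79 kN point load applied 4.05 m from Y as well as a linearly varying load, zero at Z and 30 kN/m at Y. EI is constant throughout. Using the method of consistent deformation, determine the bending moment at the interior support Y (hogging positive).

Insert a hinge at Y; M_Y is the redundant, and each span becomes simply supported.
End slopes at the hinge Y, treating each span as simply supported:
  span XY: point load 161 at a = 3: Pab(L + a)/(6LEI) = 108.7/EI
  span XY: point load 35 at a = 1.12: Pab(L + a)/(6LEI) = 22.31/EI
  span YZ: point load 79 at a = 4.05: Pab(L + b)/(6LEI) = 89.99/EI
  span YZ: triangular load, peak 30: w₀L³/(45EI) = 105/EI
  relative rotation θ_0 = (131 + 195)/EI = 326/EI
A unit hogging moment at Y produces rotation L₁/(3EI) + L₂/(3EI) = 3.05/EI.
Slope continuity at Y: θ_0 = M_Y·3.05/EI, so M_Y = 326/3.05 = 106.9 kN·m (hogging).

M_Y = 106.9 kN·m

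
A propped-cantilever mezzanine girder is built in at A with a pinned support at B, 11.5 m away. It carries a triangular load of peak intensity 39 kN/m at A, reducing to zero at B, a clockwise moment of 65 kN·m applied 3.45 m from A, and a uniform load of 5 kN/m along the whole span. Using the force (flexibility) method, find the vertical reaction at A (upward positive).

R_A = 211 kN

Remove the prop at B; the released (primary) structure is a cantilever built in at A.
Downward deflection at the released point B due to the loads:
  triangular load, peak 39 at the fixed end: w₀L⁴/(30EI) = 22737/EI
  clockwise couple 65 at a = 3.45: M₀a(2L − a)/(2EI) = 2192/EI
  UDL 5: wL⁴/(8EI) = 10931/EI
  δ_0 = 35860/EI
Flexibility coefficient — unit upward force at B: δ_{BB} = L³/(3EI) = 507/EI.
The prop prevents deflection at B: R_B = δ_0/δ_{BB} = 35860/507 = 70.74 kN.
Vertical equilibrium: R_A = ΣP − R_B = 281.8 − 70.74 = 211 kN.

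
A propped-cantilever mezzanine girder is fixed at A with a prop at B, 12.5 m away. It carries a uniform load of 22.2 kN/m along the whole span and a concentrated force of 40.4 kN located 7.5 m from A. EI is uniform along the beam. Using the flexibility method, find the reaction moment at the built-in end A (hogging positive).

M_A = 518.4 kN·m

Release the roller at B. Primary structure: cantilever fixed at A.
Downward deflection at the released point B due to the loads:
  UDL 22.2: wL⁴/(8EI) = 67749/EI
  point load 40.4 at a = 7.5: Pa²(3L − a)/(6EI) = 11362/EI
  δ_0 = 79112/EI
Flexibility coefficient — unit upward force at B: δ_{BB} = L³/(3EI) = 651/EI.
Compatibility at B: δ_0 − R_B·δ_{BB} = 0, so R_B = 79112/651 = 121.5 kN.
Moment equilibrium about A: M_A = Σ(load moments about A) − R_B·L = 2037 − 121.5×12.5 = 518.4 kN·m.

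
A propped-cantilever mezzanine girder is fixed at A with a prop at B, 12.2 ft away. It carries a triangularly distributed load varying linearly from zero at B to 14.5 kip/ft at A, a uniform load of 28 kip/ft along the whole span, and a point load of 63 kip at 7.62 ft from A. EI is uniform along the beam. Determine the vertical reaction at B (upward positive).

Release the roller at B. Primary structure: cantilever fixed at A.
Deflection at B on the released cantilever, summing each load's contribution:
  triangular load, peak 14.5 at the fixed end: w₀L⁴/(30EI) = 10707/EI
  UDL 28: wL⁴/(8EI) = 77537/EI
  point load 63 at a = 7.62: Pa²(3L − a)/(6EI) = 17668/EI
  δ_0 = 105913/EI
Tip deflection under a unit load at B: L³/(3EI) = 605.3/EI.
Compatibility at B: δ_0 − R_B·δ_{BB} = 0, so R_B = 105913/605.3 = 175 kip.

R_B = 175 kip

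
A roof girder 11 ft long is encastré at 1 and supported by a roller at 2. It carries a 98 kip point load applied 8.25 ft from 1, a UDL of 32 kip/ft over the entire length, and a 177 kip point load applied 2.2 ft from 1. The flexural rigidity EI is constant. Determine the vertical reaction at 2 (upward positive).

Remove the prop at 2; the released (primary) structure is a cantilever built in at 1.
Downward deflection at the released point 2 due to the loads:
  point load 98 at a = 8.25: Pa²(3L − a)/(6EI) = 27514/EI
  UDL 32: wL⁴/(8EI) = 58564/EI
  point load 177 at a = 2.2: Pa²(3L − a)/(6EI) = 4398/EI
  δ_0 = 90476/EI
Tip deflection under a unit load at 2: L³/(3EI) = 443.7/EI.
Compatibility at 2: δ_0 − R_2·δ_{22} = 0, so R_2 = 90476/443.7 = 203.9 kip.

R_2 = 203.9 kip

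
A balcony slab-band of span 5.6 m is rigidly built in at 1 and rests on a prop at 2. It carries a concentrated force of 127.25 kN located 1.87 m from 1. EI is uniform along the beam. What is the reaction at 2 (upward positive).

Take the reaction at 2 as the redundant and release it; the primary structure is a cantilever fixed at 1.
Free-end deflection of the primary structure under the applied loading (downward +):
  point load 127.25 at a = 1.87: Pa²(3L − a)/(6EI) = 1107/EI
Flexibility coefficient — unit upward force at 2: δ_{22} = L³/(3EI) = 58.54/EI.
Compatibility at 2: δ_0 − R_2·δ_{22} = 0, so R_2 = 1107/58.54 = 18.92 kN.

R_2 = 18.92 kN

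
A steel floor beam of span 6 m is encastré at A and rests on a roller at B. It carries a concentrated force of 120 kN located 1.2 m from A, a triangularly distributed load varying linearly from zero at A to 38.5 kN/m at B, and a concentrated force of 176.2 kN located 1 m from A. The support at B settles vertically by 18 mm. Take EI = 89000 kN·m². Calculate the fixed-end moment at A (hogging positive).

M_A = 452.6 kN·m

Take the reaction at B as the redundant and release it; the primary structure is a cantilever fixed at A.
Downward deflection at the released point B due to the loads:
  point load 120 at a = 1.2: Pa²(3L − a)/(6EI) = 483.8/EI
  triangular load, peak 38.5 at the free end: 11w₀L⁴/(120EI) = 4574/EI
  point load 176.2 at a = 1: Pa²(3L − a)/(6EI) = 499.2/EI
  δ_0 = 5557/EI
Tip deflection under a unit load at B: L³/(3EI) = 72/EI.
With EI = 89000 kN·m²: δ_0 = 0.062437 m and δ_{BB} = 0.000809 m/kN.
Compatibility — the beam at B must follow the support down by 0.018 m: δ_0 − R_B·δ_{BB} = 0.018, so R_B = (0.062437 − 0.018)/0.000809 = 54.93 kN.
Moment equilibrium about A: M_A = Σ(load moments about A) − R_B·L = 782.2 − 54.93×6 = 452.6 kN·m.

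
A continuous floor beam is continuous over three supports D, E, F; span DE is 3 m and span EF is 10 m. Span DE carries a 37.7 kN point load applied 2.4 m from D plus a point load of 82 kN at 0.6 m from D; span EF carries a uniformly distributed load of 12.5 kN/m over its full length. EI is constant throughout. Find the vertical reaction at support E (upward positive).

Take M_E as the redundant. Released structure: two simple spans DE and EF with a hinge at E.
End slopes at the hinge E, treating each span as simply supported:
  span DE: point load 37.7 at a = 2.4: Pab(L + a)/(6LEI) = 16.29/EI
  span DE: point load 82 at a = 0.6: Pab(L + a)/(6LEI) = 23.62/EI
  span EF: UDL 12.5: wL³/(24EI) = 520.8/EI
  relative rotation θ_0 = (39.9 + 520.8)/EI = 560.7/EI
A unit hogging moment at E produces rotation L₁/(3EI) + L₂/(3EI) = 4.333/EI.
Slope continuity at E: θ_0 = M_E·4.333/EI, so M_E = 560.7/4.333 = 129.4 kN·m (hogging).
Span DE, ΣM about D with M_E applied at E: R_E^{DE}·3 = 139.7 + 129.4, so R_E^{DE} = 89.69 kN and R_D = 119.7 − 89.69 = 30.01 kN.
Span EF, ΣM about F: R_E^{EF}·10 = 625 + 129.4, so R_E^{EF} = 75.44 kN and R_F = 125 − 75.44 = 49.56 kN.
R_E = 89.69 + 75.44 = 165.1 kN.

R_E = 165.1 kN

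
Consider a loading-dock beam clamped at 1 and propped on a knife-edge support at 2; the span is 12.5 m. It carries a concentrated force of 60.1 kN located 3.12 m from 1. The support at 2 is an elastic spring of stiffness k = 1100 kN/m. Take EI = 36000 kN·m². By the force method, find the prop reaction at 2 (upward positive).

Take the reaction at 2 as the redundant and release it; the primary structure is a cantilever fixed at 1.
Deflection at 2 on the released cantilever, summing each load's contribution:
  point load 60.1 at a = 3.12: Pa²(3L − a)/(6EI) = 3352/EI
Flexibility coefficient — unit upward force at 2: δ_{22} = L³/(3EI) = 651/EI.
With EI = 36000 kN·m²: δ_0 = 0.093118 m and δ_{22} = 0.018084 m/kN.
Compatibility — the spring shortens by R_2/k under the reaction it provides: δ_0 − R_2·δ_{22} = R_2/k. With 1/k = 0.000909 m/kN, R_2 = δ_0 / (δ_{22} + 1/k) = 0.093118 / (0.018084 + 0.000909) = 4.903 kN.

R_2 = 4.903 kN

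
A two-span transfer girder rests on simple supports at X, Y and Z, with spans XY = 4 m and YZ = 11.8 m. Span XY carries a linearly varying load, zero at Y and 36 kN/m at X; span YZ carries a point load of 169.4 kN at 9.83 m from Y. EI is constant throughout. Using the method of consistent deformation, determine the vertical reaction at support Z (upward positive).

Take M_Y as the redundant. Released structure: two simple spans XY and YZ with a hinge at Y.
Rotations at Y on the released spans (each span's end-slope, ×1/EI):
  span XY: triangular load, peak 36: 7w₀L³/(360EI) = 44.8/EI
  span YZ: point load 169.4 at a = 9.83: Pab(L + b)/(6LEI) = 638/EI
  relative rotation θ_0 = (44.8 + 638)/EI = 682.8/EI
A unit hogging moment at Y produces rotation L₁/(3EI) + L₂/(3EI) = 5.267/EI.
Compatibility: M_Y·(L₁+L₂)/(3EI) = θ_0, giving M_Y = 129.6 kN·m (hogging).
Span YZ, ΣM about Z: R_Y^{YZ}·11.8 = 333.7 + 129.6, so R_Y^{YZ} = 39.27 kN and R_Z = 169.4 − 39.27 = 130.1 kN.

R_Z = 130.1 kN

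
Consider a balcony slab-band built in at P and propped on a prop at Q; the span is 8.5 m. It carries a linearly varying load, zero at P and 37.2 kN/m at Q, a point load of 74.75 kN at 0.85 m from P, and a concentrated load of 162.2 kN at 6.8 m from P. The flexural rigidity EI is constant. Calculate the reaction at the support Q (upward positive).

Choose R_Q as the redundant. The primary structure is the cantilever fixed at P.
Free-end deflection of the primary structure under the applied loading (downward +):
  triangular load, peak 37.2 at the free end: 11w₀L⁴/(120EI) = 17800/EI
  point load 74.75 at a = 0.85: Pa²(3L − a)/(6EI) = 221.9/EI
  point load 162.2 at a = 6.8: Pa²(3L − a)/(6EI) = 23375/EI
  δ_0 = 41398/EI
Flexibility coefficient — unit upward force at Q: δ_{QQ} = L³/(3EI) = 204.7/EI.
The prop prevents deflection at Q: R_Q = δ_0/δ_{QQ} = 41398/204.7 = 202.2 kN.

R_Q = 202.2 kN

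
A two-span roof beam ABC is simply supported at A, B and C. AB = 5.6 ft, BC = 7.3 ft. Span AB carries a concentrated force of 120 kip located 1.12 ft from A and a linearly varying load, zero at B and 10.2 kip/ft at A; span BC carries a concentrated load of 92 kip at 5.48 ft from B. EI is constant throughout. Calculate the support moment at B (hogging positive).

Insert a hinge at B; M_B is the redundant, and each span becomes simply supported.
Rotations at B on the released spans (each span's end-slope, ×1/EI):
  span AB: point load 120 at a = 1.12: Pab(L + a)/(6LEI) = 120.4/EI
  span AB: triangular load, peak 10.2: 7w₀L³/(360EI) = 34.83/EI
  span BC: point load 92 at a = 5.48: Pab(L + b)/(6LEI) = 191.1/EI
  relative rotation θ_0 = (155.3 + 191.1)/EI = 346.3/EI
A unit hogging moment at B produces rotation L₁/(3EI) + L₂/(3EI) = 4.3/EI.
Compatibility: M_B·(L₁+L₂)/(3EI) = θ_0, giving M_B = 80.54 kip·ft (hogging).

M_B = 80.54 kip·ft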